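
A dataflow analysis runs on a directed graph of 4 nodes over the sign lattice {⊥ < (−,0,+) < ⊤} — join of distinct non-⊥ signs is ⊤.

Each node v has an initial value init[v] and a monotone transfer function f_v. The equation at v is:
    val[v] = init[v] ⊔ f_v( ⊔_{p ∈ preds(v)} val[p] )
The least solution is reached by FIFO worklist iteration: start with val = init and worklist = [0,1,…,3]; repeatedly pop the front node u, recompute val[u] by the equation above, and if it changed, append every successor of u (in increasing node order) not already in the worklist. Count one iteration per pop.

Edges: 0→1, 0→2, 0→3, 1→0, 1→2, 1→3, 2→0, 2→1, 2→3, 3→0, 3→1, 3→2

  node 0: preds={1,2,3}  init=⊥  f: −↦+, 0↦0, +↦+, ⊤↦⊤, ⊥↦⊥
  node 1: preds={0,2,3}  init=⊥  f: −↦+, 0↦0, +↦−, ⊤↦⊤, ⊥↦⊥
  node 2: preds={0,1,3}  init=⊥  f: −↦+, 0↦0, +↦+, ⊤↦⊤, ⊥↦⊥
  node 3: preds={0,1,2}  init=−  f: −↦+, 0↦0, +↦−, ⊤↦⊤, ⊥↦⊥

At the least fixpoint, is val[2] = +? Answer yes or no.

no

Trace (8 dequeues):
  [1] u=0 | in − | out + | prev ⊥ | push {}
  [2] u=1 | in ⊤ | out ⊤ | prev ⊥ | push {0}
  [3] u=2 | in ⊤ | out ⊤ | prev ⊥ | push {1}
  [4] u=3 | in ⊤ | out ⊤ | prev − | push {2}
  [5] u=0 | in ⊤ | out ⊤ | prev + | push {3}
  [6] u=1 | in ⊤ | out ⊤ | ==
  [7] u=2 | in ⊤ | out ⊤ | ==
  [8] u=3 | in ⊤ | out ⊤ | ==

Converged values:
  [0] ⊤
  [1] ⊤
  [2] ⊤
  [3] ⊤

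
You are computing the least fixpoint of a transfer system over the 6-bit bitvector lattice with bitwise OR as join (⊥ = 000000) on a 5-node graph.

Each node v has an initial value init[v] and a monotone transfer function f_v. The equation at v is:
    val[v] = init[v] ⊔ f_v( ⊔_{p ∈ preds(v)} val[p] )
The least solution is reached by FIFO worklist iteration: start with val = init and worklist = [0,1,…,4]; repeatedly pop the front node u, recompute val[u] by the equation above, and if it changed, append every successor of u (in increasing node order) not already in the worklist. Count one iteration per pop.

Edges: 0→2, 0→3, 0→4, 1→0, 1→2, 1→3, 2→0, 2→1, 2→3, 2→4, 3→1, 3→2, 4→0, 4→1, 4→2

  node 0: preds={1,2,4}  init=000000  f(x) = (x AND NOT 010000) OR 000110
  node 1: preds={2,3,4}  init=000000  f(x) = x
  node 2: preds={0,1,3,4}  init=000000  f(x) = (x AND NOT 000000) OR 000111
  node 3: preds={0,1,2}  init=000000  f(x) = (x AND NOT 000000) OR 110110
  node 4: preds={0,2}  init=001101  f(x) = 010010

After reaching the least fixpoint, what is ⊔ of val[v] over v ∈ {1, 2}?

Worklist (13 pops):
  #1 pop 0: in=001101 → 001111 (was 000000); enqueue []
  #2 pop 1: in=001101 → 001101 (was 000000); enqueue [0]
  #3 pop 2: in=001111 → 001111 (was 000000); enqueue [1]
  #4 pop 3: in=001111 → 111111 (was 000000); enqueue [2]
  #5 pop 4: in=001111 → 011111 (was 001101); enqueue []
  #6 pop 0: in=011111 → 001111 (no change)
  #7 pop 1: in=111111 → 111111 (was 001101); enqueue [0,3]
  #8 pop 2: in=111111 → 111111 (was 001111); enqueue [1,4]
  #9 pop 0: in=111111 → 101111 (was 001111); enqueue [2]
  #10 pop 3: in=111111 → 111111 (no change)
  #11 pop 1: in=111111 → 111111 (no change)
  #12 pop 4: in=111111 → 011111 (no change)
  #13 pop 2: in=111111 → 111111 (no change)

Fixpoint:
  val[0] = 101111
  val[1] = 111111
  val[2] = 111111
  val[3] = 111111
  val[4] = 011111

111111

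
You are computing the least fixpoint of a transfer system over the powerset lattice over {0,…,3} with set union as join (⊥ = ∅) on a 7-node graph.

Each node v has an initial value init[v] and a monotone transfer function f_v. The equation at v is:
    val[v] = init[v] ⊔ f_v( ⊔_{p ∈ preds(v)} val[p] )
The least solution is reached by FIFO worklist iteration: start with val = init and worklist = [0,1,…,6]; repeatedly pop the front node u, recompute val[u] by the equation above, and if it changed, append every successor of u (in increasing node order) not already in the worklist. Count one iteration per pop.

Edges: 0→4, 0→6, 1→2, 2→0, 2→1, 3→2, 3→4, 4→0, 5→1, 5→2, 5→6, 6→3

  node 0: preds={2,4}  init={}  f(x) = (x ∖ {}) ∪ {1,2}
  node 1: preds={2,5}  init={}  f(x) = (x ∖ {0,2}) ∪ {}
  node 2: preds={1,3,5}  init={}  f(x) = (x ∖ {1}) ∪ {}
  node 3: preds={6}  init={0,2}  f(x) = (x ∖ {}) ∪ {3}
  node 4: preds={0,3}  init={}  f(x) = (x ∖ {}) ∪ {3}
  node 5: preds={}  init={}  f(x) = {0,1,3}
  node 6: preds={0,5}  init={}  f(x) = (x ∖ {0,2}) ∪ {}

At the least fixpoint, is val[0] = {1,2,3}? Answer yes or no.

Iteration log — 16 steps:
  step 1. node 0  ⊔preds={}  new={1,2}  old={}  +wl: 
  step 2. node 1  ⊔preds={}  new={}  stable
  step 3. node 2  ⊔preds={0,2}  new={0,2}  old={}  +wl: 0,1
  step 4. node 3  ⊔preds={}  new={0,2,3}  old={0,2}  +wl: 2
  step 5. node 4  ⊔preds={0,1,2,3}  new={0,1,2,3}  old={}  +wl: 
  step 6. node 5  ⊔preds={}  new={0,1,3}  old={}  +wl: 
  step 7. node 6  ⊔preds={0,1,2,3}  new={1,3}  old={}  +wl: 3
  step 8. node 0  ⊔preds={0,1,2,3}  new={0,1,2,3}  old={1,2}  +wl: 4,6
  step 9. node 1  ⊔preds={0,1,2,3}  new={1,3}  old={}  +wl: 
  step 10. node 2  ⊔preds={0,1,2,3}  new={0,2,3}  old={0,2}  +wl: 0,1
  step 11. node 3  ⊔preds={1,3}  new={0,1,2,3}  old={0,2,3}  +wl: 2
  step 12. node 4  ⊔preds={0,1,2,3}  new={0,1,2,3}  stable
  step 13. node 6  ⊔preds={0,1,2,3}  new={1,3}  stable
  step 14. node 0  ⊔preds={0,1,2,3}  new={0,1,2,3}  stable
  step 15. node 1  ⊔preds={0,1,2,3}  new={1,3}  stable
  step 16. node 2  ⊔preds={0,1,2,3}  new={0,2,3}  stable

Least fixpoint reached:
  node 0: {0,1,2,3}
  node 1: {1,3}
  node 2: {0,2,3}
  node 3: {0,1,2,3}
  node 4: {0,1,2,3}
  node 5: {0,1,3}
  node 6: {1,3}

no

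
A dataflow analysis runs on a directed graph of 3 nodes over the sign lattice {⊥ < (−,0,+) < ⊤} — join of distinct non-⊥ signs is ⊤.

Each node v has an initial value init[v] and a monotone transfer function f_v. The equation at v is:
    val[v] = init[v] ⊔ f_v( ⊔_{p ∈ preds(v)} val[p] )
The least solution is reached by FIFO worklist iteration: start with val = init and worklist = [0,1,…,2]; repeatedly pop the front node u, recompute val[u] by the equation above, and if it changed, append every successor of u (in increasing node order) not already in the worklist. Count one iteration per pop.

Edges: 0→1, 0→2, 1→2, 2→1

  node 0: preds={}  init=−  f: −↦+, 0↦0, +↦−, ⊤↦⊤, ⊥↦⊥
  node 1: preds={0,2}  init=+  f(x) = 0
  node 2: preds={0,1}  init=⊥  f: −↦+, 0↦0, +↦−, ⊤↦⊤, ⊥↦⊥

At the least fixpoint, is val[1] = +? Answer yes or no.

Worklist (4 pops):
  #1 pop 0: in=⊥ → − (no change)
  #2 pop 1: in=− → ⊤ (was +); enqueue []
  #3 pop 2: in=⊤ → ⊤ (was ⊥); enqueue [1]
  #4 pop 1: in=⊤ → ⊤ (no change)

Fixpoint:
  val[0] = −
  val[1] = ⊤
  val[2] = ⊤

no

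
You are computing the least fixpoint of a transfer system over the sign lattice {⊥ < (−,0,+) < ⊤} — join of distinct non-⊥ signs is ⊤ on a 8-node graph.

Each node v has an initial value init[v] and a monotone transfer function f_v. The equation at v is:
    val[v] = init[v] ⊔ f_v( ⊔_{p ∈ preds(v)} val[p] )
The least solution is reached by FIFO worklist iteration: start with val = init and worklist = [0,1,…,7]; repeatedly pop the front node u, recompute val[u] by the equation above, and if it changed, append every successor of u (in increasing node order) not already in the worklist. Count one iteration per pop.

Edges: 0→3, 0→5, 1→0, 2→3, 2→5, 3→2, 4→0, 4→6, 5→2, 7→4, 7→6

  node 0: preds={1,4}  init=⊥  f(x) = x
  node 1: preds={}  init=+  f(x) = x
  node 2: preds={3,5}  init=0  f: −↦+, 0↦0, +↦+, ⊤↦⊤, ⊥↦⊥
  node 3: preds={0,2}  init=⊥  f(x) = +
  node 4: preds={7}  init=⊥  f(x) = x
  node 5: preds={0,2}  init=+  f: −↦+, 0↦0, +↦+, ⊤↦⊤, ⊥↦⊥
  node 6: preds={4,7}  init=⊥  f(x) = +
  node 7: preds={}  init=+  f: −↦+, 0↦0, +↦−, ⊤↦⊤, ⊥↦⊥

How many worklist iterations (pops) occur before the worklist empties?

10

Trace (10 dequeues):
  [1] u=0 | in + | out + | prev ⊥ | push {}
  [2] u=1 | in ⊥ | out + | ==
  [3] u=2 | in + | out ⊤ | prev 0 | push {}
  [4] u=3 | in ⊤ | out + | prev ⊥ | push {2}
  [5] u=4 | in + | out + | prev ⊥ | push {0}
  [6] u=5 | in ⊤ | out ⊤ | prev + | push {}
  [7] u=6 | in + | out + | prev ⊥ | push {}
  [8] u=7 | in ⊥ | out + | ==
  [9] u=2 | in ⊤ | out ⊤ | ==
  [10] u=0 | in + | out + | ==

Converged values:
  [0] +
  [1] +
  [2] ⊤
  [3] +
  [4] +
  [5] ⊤
  [6] +
  [7] +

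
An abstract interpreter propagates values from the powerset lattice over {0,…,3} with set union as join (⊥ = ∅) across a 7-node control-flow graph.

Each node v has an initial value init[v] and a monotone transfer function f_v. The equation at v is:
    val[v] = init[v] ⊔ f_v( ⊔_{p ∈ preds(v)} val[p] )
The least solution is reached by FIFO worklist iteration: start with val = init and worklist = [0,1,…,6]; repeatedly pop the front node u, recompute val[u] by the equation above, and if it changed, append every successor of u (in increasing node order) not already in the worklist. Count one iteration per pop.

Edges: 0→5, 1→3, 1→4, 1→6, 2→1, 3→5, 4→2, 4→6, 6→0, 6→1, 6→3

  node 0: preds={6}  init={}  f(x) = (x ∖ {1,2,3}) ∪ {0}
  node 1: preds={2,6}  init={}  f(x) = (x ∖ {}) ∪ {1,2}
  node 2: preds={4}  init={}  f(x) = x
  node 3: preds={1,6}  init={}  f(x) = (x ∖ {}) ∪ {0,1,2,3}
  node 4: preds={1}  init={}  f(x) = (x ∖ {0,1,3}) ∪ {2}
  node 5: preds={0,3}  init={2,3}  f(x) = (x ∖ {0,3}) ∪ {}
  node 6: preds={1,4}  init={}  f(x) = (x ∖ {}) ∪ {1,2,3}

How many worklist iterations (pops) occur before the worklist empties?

Iteration log — 13 steps:
  step 1. node 0  ⊔preds={}  new={0}  old={}  +wl: 
  step 2. node 1  ⊔preds={}  new={1,2}  old={}  +wl: 
  step 3. node 2  ⊔preds={}  new={}  stable
  step 4. node 3  ⊔preds={1,2}  new={0,1,2,3}  old={}  +wl: 
  step 5. node 4  ⊔preds={1,2}  new={2}  old={}  +wl: 2
  step 6. node 5  ⊔preds={0,1,2,3}  new={1,2,3}  old={2,3}  +wl: 
  step 7. node 6  ⊔preds={1,2}  new={1,2,3}  old={}  +wl: 0,1,3
  step 8. node 2  ⊔preds={2}  new={2}  old={}  +wl: 
  step 9. node 0  ⊔preds={1,2,3}  new={0}  stable
  step 10. node 1  ⊔preds={1,2,3}  new={1,2,3}  old={1,2}  +wl: 4,6
  step 11. node 3  ⊔preds={1,2,3}  new={0,1,2,3}  stable
  step 12. node 4  ⊔preds={1,2,3}  new={2}  stable
  step 13. node 6  ⊔preds={1,2,3}  new={1,2,3}  stable

Least fixpoint reached:
  node 0: {0}
  node 1: {1,2,3}
  node 2: {2}
  node 3: {0,1,2,3}
  node 4: {2}
  node 5: {1,2,3}
  node 6: {1,2,3}

13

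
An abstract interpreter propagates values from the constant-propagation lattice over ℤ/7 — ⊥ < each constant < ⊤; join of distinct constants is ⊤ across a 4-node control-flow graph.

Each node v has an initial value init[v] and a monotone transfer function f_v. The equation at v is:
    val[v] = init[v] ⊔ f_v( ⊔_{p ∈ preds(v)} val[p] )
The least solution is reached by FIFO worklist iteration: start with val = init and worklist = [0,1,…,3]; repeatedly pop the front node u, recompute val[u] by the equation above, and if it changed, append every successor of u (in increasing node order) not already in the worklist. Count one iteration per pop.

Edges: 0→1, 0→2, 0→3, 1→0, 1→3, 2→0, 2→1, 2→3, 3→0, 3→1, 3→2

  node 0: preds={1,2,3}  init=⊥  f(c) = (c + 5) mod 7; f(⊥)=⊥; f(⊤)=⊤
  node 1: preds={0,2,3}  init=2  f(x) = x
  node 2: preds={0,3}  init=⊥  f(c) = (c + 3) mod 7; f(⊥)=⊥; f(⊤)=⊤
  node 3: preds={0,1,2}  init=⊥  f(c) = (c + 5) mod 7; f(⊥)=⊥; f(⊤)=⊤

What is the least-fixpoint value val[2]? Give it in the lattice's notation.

⊤

Iteration log — 10 steps:
  step 1. node 0  ⊔preds=2  new=0  old=⊥  +wl: 
  step 2. node 1  ⊔preds=0  new=⊤  old=2  +wl: 0
  step 3. node 2  ⊔preds=0  new=3  old=⊥  +wl: 1
  step 4. node 3  ⊔preds=⊤  new=⊤  old=⊥  +wl: 2
  step 5. node 0  ⊔preds=⊤  new=⊤  old=0  +wl: 3
  step 6. node 1  ⊔preds=⊤  new=⊤  stable
  step 7. node 2  ⊔preds=⊤  new=⊤  old=3  +wl: 0,1
  step 8. node 3  ⊔preds=⊤  new=⊤  stable
  step 9. node 0  ⊔preds=⊤  new=⊤  stable
  step 10. node 1  ⊔preds=⊤  new=⊤  stable

Least fixpoint reached:
  node 0: ⊤
  node 1: ⊤
  node 2: ⊤
  node 3: ⊤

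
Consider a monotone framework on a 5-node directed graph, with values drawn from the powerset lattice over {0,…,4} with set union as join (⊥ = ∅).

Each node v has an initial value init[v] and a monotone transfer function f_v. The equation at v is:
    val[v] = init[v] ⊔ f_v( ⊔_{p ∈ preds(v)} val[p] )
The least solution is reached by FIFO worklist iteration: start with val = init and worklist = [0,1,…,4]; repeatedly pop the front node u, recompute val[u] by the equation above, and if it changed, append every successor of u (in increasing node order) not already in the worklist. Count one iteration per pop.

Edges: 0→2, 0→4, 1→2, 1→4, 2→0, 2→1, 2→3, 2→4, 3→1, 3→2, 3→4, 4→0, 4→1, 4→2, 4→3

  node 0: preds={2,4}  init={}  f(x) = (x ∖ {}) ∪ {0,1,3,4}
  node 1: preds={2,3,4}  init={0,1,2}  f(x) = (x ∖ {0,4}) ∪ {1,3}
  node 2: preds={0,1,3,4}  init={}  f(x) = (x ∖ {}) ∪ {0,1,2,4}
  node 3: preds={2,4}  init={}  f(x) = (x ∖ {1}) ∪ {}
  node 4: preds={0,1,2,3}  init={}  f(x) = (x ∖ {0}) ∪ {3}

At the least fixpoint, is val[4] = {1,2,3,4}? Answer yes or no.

yes

Trace (10 dequeues):
  [1] u=0 | in {} | out {0,1,3,4} | prev {} | push {}
  [2] u=1 | in {} | out {0,1,2,3} | prev {0,1,2} | push {}
  [3] u=2 | in {0,1,2,3,4} | out {0,1,2,3,4} | prev {} | push {0,1}
  [4] u=3 | in {0,1,2,3,4} | out {0,2,3,4} | prev {} | push {2}
  [5] u=4 | in {0,1,2,3,4} | out {1,2,3,4} | prev {} | push {3}
  [6] u=0 | in {0,1,2,3,4} | out {0,1,2,3,4} | prev {0,1,3,4} | push {4}
  [7] u=1 | in {0,1,2,3,4} | out {0,1,2,3} | ==
  [8] u=2 | in {0,1,2,3,4} | out {0,1,2,3,4} | ==
  [9] u=3 | in {0,1,2,3,4} | out {0,2,3,4} | ==
  [10] u=4 | in {0,1,2,3,4} | out {1,2,3,4} | ==

Converged values:
  [0] {0,1,2,3,4}
  [1] {0,1,2,3}
  [2] {0,1,2,3,4}
  [3] {0,2,3,4}
  [4] {1,2,3,4}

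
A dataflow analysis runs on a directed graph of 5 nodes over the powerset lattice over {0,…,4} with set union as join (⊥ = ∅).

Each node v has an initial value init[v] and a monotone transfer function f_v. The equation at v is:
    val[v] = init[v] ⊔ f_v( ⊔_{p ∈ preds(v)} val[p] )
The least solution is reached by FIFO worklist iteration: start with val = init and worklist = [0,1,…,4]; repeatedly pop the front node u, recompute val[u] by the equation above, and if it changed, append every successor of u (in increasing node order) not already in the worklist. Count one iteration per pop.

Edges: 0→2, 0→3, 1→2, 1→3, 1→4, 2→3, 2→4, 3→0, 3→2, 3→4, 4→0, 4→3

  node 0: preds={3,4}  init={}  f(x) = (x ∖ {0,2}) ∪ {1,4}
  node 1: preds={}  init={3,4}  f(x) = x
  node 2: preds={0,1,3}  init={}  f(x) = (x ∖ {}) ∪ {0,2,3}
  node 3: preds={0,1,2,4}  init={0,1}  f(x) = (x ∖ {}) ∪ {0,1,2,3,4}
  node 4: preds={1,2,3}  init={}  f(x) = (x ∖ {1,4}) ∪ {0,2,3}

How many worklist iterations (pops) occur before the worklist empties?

8

Iteration log — 8 steps:
  step 1. node 0  ⊔preds={0,1}  new={1,4}  old={}  +wl: 
  step 2. node 1  ⊔preds={}  new={3,4}  stable
  step 3. node 2  ⊔preds={0,1,3,4}  new={0,1,2,3,4}  old={}  +wl: 
  step 4. node 3  ⊔preds={0,1,2,3,4}  new={0,1,2,3,4}  old={0,1}  +wl: 0,2
  step 5. node 4  ⊔preds={0,1,2,3,4}  new={0,2,3}  old={}  +wl: 3
  step 6. node 0  ⊔preds={0,1,2,3,4}  new={1,3,4}  old={1,4}  +wl: 
  step 7. node 2  ⊔preds={0,1,2,3,4}  new={0,1,2,3,4}  stable
  step 8. node 3  ⊔preds={0,1,2,3,4}  new={0,1,2,3,4}  stable

Least fixpoint reached:
  node 0: {1,3,4}
  node 1: {3,4}
  node 2: {0,1,2,3,4}
  node 3: {0,1,2,3,4}
  node 4: {0,2,3}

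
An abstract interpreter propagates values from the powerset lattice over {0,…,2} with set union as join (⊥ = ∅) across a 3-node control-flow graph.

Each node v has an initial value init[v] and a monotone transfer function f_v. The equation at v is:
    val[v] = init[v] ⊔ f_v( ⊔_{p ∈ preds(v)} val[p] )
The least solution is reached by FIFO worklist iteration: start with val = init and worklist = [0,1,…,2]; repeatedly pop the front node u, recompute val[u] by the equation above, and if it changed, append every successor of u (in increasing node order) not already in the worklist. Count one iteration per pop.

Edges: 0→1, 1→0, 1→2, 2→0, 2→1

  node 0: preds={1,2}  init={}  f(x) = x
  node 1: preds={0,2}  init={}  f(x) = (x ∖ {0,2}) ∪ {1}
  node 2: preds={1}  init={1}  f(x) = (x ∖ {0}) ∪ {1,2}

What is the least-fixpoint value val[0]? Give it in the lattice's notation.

Trace (5 dequeues):
  [1] u=0 | in {1} | out {1} | prev {} | push {}
  [2] u=1 | in {1} | out {1} | prev {} | push {0}
  [3] u=2 | in {1} | out {1,2} | prev {1} | push {1}
  [4] u=0 | in {1,2} | out {1,2} | prev {1} | push {}
  [5] u=1 | in {1,2} | out {1} | ==

Converged values:
  [0] {1,2}
  [1] {1}
  [2] {1,2}

{1,2}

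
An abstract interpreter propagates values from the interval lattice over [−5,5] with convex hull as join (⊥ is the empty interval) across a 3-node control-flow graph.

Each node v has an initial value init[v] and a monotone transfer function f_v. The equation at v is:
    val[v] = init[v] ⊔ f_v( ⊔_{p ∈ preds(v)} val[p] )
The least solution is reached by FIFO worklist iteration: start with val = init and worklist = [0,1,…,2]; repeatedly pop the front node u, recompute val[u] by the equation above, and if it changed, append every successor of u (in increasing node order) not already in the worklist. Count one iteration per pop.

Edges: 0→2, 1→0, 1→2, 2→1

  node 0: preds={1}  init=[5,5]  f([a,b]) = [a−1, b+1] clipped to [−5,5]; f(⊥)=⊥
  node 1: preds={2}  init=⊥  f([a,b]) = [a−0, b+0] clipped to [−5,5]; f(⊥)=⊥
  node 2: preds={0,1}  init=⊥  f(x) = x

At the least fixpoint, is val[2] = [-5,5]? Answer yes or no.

yes

Iteration log — 36 steps:
  step 1. node 0  ⊔preds=⊥  new=[5,5]  stable
  step 2. node 1  ⊔preds=⊥  new=⊥  stable
  step 3. node 2  ⊔preds=[5,5]  new=[5,5]  old=⊥  +wl: 1
  step 4. node 1  ⊔preds=[5,5]  new=[5,5]  old=⊥  +wl: 0,2
  step 5. node 0  ⊔preds=[5,5]  new=[4,5]  old=[5,5]  +wl: 
  step 6. node 2  ⊔preds=[4,5]  new=[4,5]  old=[5,5]  +wl: 1
  step 7. node 1  ⊔preds=[4,5]  new=[4,5]  old=[5,5]  +wl: 0,2
  step 8. node 0  ⊔preds=[4,5]  new=[3,5]  old=[4,5]  +wl: 
  step 9. node 2  ⊔preds=[3,5]  new=[3,5]  old=[4,5]  +wl: 1
  step 10. node 1  ⊔preds=[3,5]  new=[3,5]  old=[4,5]  +wl: 0,2
  step 11. node 0  ⊔preds=[3,5]  new=[2,5]  old=[3,5]  +wl: 
  step 12. node 2  ⊔preds=[2,5]  new=[2,5]  old=[3,5]  +wl: 1
  step 13. node 1  ⊔preds=[2,5]  new=[2,5]  old=[3,5]  +wl: 0,2
  step 14. node 0  ⊔preds=[2,5]  new=[1,5]  old=[2,5]  +wl: 
  step 15. node 2  ⊔preds=[1,5]  new=[1,5]  old=[2,5]  +wl: 1
  step 16. node 1  ⊔preds=[1,5]  new=[1,5]  old=[2,5]  +wl: 0,2
  step 17. node 0  ⊔preds=[1,5]  new=[0,5]  old=[1,5]  +wl: 
  step 18. node 2  ⊔preds=[0,5]  new=[0,5]  old=[1,5]  +wl: 1
  step 19. node 1  ⊔preds=[0,5]  new=[0,5]  old=[1,5]  +wl: 0,2
  step 20. node 0  ⊔preds=[0,5]  new=[-1,5]  old=[0,5]  +wl: 
  step 21. node 2  ⊔preds=[-1,5]  new=[-1,5]  old=[0,5]  +wl: 1
  step 22. node 1  ⊔preds=[-1,5]  new=[-1,5]  old=[0,5]  +wl: 0,2
  step 23. node 0  ⊔preds=[-1,5]  new=[-2,5]  old=[-1,5]  +wl: 
  step 24. node 2  ⊔preds=[-2,5]  new=[-2,5]  old=[-1,5]  +wl: 1
  step 25. node 1  ⊔preds=[-2,5]  new=[-2,5]  old=[-1,5]  +wl: 0,2
  step 26. node 0  ⊔preds=[-2,5]  new=[-3,5]  old=[-2,5]  +wl: 
  step 27. node 2  ⊔preds=[-3,5]  new=[-3,5]  old=[-2,5]  +wl: 1
  step 28. node 1  ⊔preds=[-3,5]  new=[-3,5]  old=[-2,5]  +wl: 0,2
  step 29. node 0  ⊔preds=[-3,5]  new=[-4,5]  old=[-3,5]  +wl: 
  step 30. node 2  ⊔preds=[-4,5]  new=[-4,5]  old=[-3,5]  +wl: 1
  step 31. node 1  ⊔preds=[-4,5]  new=[-4,5]  old=[-3,5]  +wl: 0,2
  step 32. node 0  ⊔preds=[-4,5]  new=[-5,5]  old=[-4,5]  +wl: 
  step 33. node 2  ⊔preds=[-5,5]  new=[-5,5]  old=[-4,5]  +wl: 1
  step 34. node 1  ⊔preds=[-5,5]  new=[-5,5]  old=[-4,5]  +wl: 0,2
  step 35. node 0  ⊔preds=[-5,5]  new=[-5,5]  stable
  step 36. node 2  ⊔preds=[-5,5]  new=[-5,5]  stable

Least fixpoint reached:
  node 0: [-5,5]
  node 1: [-5,5]
  node 2: [-5,5]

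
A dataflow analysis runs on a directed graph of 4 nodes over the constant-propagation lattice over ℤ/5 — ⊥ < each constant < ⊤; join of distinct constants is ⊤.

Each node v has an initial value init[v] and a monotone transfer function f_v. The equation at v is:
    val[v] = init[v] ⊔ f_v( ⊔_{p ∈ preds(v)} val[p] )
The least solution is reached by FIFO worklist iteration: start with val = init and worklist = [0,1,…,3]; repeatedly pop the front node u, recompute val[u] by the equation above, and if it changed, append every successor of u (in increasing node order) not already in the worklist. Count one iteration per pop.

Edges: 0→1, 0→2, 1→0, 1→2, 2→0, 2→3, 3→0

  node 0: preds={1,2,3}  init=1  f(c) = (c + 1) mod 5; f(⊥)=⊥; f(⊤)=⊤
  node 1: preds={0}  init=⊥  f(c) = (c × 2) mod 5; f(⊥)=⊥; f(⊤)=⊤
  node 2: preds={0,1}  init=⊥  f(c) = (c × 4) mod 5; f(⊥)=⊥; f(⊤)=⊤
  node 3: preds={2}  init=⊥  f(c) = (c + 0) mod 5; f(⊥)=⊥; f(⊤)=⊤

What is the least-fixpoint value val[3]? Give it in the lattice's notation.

Trace (8 dequeues):
  [1] u=0 | in ⊥ | out 1 | ==
  [2] u=1 | in 1 | out 2 | prev ⊥ | push {0}
  [3] u=2 | in ⊤ | out ⊤ | prev ⊥ | push {}
  [4] u=3 | in ⊤ | out ⊤ | prev ⊥ | push {}
  [5] u=0 | in ⊤ | out ⊤ | prev 1 | push {1,2}
  [6] u=1 | in ⊤ | out ⊤ | prev 2 | push {0}
  [7] u=2 | in ⊤ | out ⊤ | ==
  [8] u=0 | in ⊤ | out ⊤ | ==

Converged values:
  [0] ⊤
  [1] ⊤
  [2] ⊤
  [3] ⊤

⊤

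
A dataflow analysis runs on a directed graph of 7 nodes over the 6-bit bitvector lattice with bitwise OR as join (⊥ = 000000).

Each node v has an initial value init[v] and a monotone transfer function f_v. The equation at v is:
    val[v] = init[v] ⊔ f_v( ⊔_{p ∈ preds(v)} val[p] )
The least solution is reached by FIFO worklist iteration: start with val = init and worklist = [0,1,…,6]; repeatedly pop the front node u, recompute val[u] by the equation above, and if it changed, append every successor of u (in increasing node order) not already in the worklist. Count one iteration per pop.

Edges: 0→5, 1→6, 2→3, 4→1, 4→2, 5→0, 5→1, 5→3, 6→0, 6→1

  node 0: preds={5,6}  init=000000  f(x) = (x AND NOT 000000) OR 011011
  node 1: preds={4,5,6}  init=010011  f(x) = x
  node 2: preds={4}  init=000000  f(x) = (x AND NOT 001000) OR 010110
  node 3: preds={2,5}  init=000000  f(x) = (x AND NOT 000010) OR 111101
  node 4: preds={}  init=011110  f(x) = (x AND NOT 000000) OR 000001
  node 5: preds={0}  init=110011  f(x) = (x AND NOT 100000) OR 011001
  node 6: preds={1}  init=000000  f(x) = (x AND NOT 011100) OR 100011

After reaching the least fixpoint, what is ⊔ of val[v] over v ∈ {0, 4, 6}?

111111

Trace (11 dequeues):
  [1] u=0 | in 110011 | out 111011 | prev 000000 | push {}
  [2] u=1 | in 111111 | out 111111 | prev 010011 | push {}
  [3] u=2 | in 011110 | out 010110 | prev 000000 | push {}
  [4] u=3 | in 110111 | out 111101 | prev 000000 | push {}
  [5] u=4 | in 000000 | out 011111 | prev 011110 | push {1,2}
  [6] u=5 | in 111011 | out 111011 | prev 110011 | push {0,3}
  [7] u=6 | in 111111 | out 100011 | prev 000000 | push {}
  [8] u=1 | in 111111 | out 111111 | ==
  [9] u=2 | in 011111 | out 010111 | prev 010110 | push {}
  [10] u=0 | in 111011 | out 111011 | ==
  [11] u=3 | in 111111 | out 111101 | ==

Converged values:
  [0] 111011
  [1] 111111
  [2] 010111
  [3] 111101
  [4] 011111
  [5] 111011
  [6] 100011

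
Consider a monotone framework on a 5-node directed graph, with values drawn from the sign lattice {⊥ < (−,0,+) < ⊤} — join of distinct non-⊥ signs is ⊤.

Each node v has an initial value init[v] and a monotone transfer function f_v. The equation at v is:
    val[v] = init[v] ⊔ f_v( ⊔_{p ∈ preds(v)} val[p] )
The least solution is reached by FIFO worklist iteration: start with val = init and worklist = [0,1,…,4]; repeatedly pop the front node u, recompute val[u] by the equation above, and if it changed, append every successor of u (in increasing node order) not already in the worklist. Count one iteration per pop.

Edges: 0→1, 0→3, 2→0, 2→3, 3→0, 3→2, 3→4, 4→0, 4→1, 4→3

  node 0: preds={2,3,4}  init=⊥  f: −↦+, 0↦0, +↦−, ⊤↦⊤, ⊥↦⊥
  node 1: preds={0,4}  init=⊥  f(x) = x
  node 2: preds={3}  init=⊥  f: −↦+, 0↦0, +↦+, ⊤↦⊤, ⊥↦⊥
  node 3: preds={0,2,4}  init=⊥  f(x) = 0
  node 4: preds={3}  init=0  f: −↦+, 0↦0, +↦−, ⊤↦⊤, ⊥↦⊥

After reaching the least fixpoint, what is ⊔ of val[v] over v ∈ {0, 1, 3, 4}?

Trace (9 dequeues):
  [1] u=0 | in 0 | out 0 | prev ⊥ | push {}
  [2] u=1 | in 0 | out 0 | prev ⊥ | push {}
  [3] u=2 | in ⊥ | out ⊥ | ==
  [4] u=3 | in 0 | out 0 | prev ⊥ | push {0,2}
  [5] u=4 | in 0 | out 0 | ==
  [6] u=0 | in 0 | out 0 | ==
  [7] u=2 | in 0 | out 0 | prev ⊥ | push {0,3}
  [8] u=0 | in 0 | out 0 | ==
  [9] u=3 | in 0 | out 0 | ==

Converged values:
  [0] 0
  [1] 0
  [2] 0
  [3] 0
  [4] 0

0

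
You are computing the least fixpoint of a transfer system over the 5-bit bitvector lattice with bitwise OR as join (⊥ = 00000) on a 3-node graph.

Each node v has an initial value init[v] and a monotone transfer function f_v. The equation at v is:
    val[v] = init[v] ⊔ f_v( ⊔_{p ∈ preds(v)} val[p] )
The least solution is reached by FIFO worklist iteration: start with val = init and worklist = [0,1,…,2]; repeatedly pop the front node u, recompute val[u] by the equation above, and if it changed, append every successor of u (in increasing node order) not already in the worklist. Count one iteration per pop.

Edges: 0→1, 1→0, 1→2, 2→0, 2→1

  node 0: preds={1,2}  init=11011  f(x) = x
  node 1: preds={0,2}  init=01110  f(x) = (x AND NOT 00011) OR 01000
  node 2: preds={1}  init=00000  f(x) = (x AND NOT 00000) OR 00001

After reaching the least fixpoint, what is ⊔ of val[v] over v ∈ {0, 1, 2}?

11111

Worklist (5 pops):
  #1 pop 0: in=01110 → 11111 (was 11011); enqueue []
  #2 pop 1: in=11111 → 11110 (was 01110); enqueue [0]
  #3 pop 2: in=11110 → 11111 (was 00000); enqueue [1]
  #4 pop 0: in=11111 → 11111 (no change)
  #5 pop 1: in=11111 → 11110 (no change)

Fixpoint:
  val[0] = 11111
  val[1] = 11110
  val[2] = 11111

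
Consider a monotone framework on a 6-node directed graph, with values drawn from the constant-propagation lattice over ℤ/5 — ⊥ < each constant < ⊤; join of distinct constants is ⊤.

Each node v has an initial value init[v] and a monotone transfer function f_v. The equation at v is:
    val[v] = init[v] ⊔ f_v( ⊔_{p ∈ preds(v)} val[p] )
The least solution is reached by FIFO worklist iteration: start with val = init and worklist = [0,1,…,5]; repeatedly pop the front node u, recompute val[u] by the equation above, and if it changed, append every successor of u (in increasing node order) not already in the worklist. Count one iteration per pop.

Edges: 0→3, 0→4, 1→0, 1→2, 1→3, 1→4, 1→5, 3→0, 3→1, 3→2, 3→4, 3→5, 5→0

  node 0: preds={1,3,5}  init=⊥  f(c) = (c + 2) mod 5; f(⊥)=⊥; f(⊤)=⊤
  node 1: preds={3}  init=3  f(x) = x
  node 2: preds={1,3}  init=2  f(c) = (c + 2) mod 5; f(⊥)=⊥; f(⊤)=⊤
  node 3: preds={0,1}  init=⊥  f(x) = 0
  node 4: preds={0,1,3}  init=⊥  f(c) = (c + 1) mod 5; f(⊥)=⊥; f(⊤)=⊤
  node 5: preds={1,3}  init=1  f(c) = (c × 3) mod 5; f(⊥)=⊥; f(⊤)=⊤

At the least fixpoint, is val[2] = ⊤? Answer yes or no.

yes

Worklist (13 pops):
  #1 pop 0: in=⊤ → ⊤ (was ⊥); enqueue []
  #2 pop 1: in=⊥ → 3 (no change)
  #3 pop 2: in=3 → ⊤ (was 2); enqueue []
  #4 pop 3: in=⊤ → 0 (was ⊥); enqueue [0,1,2]
  #5 pop 4: in=⊤ → ⊤ (was ⊥); enqueue []
  #6 pop 5: in=⊤ → ⊤ (was 1); enqueue []
  #7 pop 0: in=⊤ → ⊤ (no change)
  #8 pop 1: in=0 → ⊤ (was 3); enqueue [0,3,4,5]
  #9 pop 2: in=⊤ → ⊤ (no change)
  #10 pop 0: in=⊤ → ⊤ (no change)
  #11 pop 3: in=⊤ → 0 (no change)
  #12 pop 4: in=⊤ → ⊤ (no change)
  #13 pop 5: in=⊤ → ⊤ (no change)

Fixpoint:
  val[0] = ⊤
  val[1] = ⊤
  val[2] = ⊤
  val[3] = 0
  val[4] = ⊤
  val[5] = ⊤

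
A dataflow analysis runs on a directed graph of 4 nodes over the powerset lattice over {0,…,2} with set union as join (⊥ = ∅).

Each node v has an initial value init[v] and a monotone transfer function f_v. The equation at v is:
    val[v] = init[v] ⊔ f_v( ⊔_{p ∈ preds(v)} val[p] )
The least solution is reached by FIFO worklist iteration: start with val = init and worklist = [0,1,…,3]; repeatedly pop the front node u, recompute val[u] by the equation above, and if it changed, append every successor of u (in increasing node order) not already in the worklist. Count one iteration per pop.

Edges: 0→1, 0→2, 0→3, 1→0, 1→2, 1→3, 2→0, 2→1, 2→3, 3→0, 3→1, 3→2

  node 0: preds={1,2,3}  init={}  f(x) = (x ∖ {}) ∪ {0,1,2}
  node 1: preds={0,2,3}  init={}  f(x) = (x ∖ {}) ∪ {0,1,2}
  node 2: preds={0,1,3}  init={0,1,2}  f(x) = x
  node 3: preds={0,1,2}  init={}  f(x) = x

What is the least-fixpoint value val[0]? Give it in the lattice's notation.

{0,1,2}

Trace (7 dequeues):
  [1] u=0 | in {0,1,2} | out {0,1,2} | prev {} | push {}
  [2] u=1 | in {0,1,2} | out {0,1,2} | prev {} | push {0}
  [3] u=2 | in {0,1,2} | out {0,1,2} | ==
  [4] u=3 | in {0,1,2} | out {0,1,2} | prev {} | push {1,2}
  [5] u=0 | in {0,1,2} | out {0,1,2} | ==
  [6] u=1 | in {0,1,2} | out {0,1,2} | ==
  [7] u=2 | in {0,1,2} | out {0,1,2} | ==

Converged values:
  [0] {0,1,2}
  [1] {0,1,2}
  [2] {0,1,2}
  [3] {0,1,2}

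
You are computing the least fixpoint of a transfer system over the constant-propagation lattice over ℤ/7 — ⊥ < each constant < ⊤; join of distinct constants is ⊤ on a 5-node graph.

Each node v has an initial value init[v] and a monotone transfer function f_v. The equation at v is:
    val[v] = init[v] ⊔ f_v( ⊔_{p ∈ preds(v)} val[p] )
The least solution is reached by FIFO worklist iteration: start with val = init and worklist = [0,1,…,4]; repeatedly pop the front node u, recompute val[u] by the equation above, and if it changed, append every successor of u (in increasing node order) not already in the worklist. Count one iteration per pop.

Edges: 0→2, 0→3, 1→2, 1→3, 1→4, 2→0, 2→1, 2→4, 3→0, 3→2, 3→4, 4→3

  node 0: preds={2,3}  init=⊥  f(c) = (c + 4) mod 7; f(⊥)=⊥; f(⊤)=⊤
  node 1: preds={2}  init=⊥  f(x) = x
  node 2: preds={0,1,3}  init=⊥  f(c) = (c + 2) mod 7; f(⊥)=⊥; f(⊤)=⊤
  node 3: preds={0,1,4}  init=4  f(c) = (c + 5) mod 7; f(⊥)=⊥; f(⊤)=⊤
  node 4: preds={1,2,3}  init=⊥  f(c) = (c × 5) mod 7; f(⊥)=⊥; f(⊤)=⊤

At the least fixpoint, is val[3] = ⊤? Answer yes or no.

yes

Trace (10 dequeues):
  [1] u=0 | in 4 | out 1 | prev ⊥ | push {}
  [2] u=1 | in ⊥ | out ⊥ | ==
  [3] u=2 | in ⊤ | out ⊤ | prev ⊥ | push {0,1}
  [4] u=3 | in 1 | out ⊤ | prev 4 | push {2}
  [5] u=4 | in ⊤ | out ⊤ | prev ⊥ | push {3}
  [6] u=0 | in ⊤ | out ⊤ | prev 1 | push {}
  [7] u=1 | in ⊤ | out ⊤ | prev ⊥ | push {4}
  [8] u=2 | in ⊤ | out ⊤ | ==
  [9] u=3 | in ⊤ | out ⊤ | ==
  [10] u=4 | in ⊤ | out ⊤ | ==

Converged values:
  [0] ⊤
  [1] ⊤
  [2] ⊤
  [3] ⊤
  [4] ⊤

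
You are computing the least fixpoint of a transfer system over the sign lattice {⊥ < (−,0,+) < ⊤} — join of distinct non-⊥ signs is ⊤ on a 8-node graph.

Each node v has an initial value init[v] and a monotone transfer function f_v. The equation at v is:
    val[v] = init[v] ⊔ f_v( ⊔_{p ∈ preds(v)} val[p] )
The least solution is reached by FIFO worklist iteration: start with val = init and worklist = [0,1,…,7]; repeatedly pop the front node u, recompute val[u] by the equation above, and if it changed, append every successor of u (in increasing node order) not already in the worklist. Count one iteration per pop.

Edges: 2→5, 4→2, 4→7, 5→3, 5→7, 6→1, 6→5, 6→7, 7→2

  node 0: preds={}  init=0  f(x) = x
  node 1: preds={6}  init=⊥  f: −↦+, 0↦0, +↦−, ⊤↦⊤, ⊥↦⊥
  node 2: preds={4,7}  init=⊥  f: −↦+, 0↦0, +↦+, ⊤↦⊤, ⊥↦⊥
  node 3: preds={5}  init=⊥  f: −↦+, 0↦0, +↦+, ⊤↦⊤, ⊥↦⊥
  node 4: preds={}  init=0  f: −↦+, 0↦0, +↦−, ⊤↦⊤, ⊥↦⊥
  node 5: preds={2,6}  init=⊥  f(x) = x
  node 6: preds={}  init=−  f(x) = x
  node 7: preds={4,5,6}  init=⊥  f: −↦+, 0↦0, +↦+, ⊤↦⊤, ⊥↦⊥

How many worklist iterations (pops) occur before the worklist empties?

Worklist (11 pops):
  #1 pop 0: in=⊥ → 0 (no change)
  #2 pop 1: in=− → + (was ⊥); enqueue []
  #3 pop 2: in=0 → 0 (was ⊥); enqueue []
  #4 pop 3: in=⊥ → ⊥ (no change)
  #5 pop 4: in=⊥ → 0 (no change)
  #6 pop 5: in=⊤ → ⊤ (was ⊥); enqueue [3]
  #7 pop 6: in=⊥ → − (no change)
  #8 pop 7: in=⊤ → ⊤ (was ⊥); enqueue [2]
  #9 pop 3: in=⊤ → ⊤ (was ⊥); enqueue []
  #10 pop 2: in=⊤ → ⊤ (was 0); enqueue [5]
  #11 pop 5: in=⊤ → ⊤ (no change)

Fixpoint:
  val[0] = 0
  val[1] = +
  val[2] = ⊤
  val[3] = ⊤
  val[4] = 0
  val[5] = ⊤
  val[6] = −
  val[7] = ⊤

11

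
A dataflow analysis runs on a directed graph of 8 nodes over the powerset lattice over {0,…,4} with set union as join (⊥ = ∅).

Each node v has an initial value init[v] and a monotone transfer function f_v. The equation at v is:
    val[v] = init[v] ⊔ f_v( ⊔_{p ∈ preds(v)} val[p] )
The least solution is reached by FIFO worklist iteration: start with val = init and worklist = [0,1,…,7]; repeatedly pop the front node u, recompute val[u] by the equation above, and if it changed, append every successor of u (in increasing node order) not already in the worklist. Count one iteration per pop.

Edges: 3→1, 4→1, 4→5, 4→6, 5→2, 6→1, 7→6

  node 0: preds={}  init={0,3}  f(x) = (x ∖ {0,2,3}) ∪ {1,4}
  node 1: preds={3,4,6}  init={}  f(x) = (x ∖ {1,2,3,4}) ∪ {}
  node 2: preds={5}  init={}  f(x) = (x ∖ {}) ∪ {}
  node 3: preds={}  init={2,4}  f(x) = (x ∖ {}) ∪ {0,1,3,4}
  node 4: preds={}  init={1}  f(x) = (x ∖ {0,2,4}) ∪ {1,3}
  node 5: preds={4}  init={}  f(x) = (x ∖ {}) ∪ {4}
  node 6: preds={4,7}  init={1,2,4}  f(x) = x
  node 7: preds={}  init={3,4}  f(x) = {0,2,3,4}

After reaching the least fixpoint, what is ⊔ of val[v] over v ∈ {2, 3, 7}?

Iteration log — 12 steps:
  step 1. node 0  ⊔preds={}  new={0,1,3,4}  old={0,3}  +wl: 
  step 2. node 1  ⊔preds={1,2,4}  new={}  stable
  step 3. node 2  ⊔preds={}  new={}  stable
  step 4. node 3  ⊔preds={}  new={0,1,2,3,4}  old={2,4}  +wl: 1
  step 5. node 4  ⊔preds={}  new={1,3}  old={1}  +wl: 
  step 6. node 5  ⊔preds={1,3}  new={1,3,4}  old={}  +wl: 2
  step 7. node 6  ⊔preds={1,3,4}  new={1,2,3,4}  old={1,2,4}  +wl: 
  step 8. node 7  ⊔preds={}  new={0,2,3,4}  old={3,4}  +wl: 6
  step 9. node 1  ⊔preds={0,1,2,3,4}  new={0}  old={}  +wl: 
  step 10. node 2  ⊔preds={1,3,4}  new={1,3,4}  old={}  +wl: 
  step 11. node 6  ⊔preds={0,1,2,3,4}  new={0,1,2,3,4}  old={1,2,3,4}  +wl: 1
  step 12. node 1  ⊔preds={0,1,2,3,4}  new={0}  stable

Least fixpoint reached:
  node 0: {0,1,3,4}
  node 1: {0}
  node 2: {1,3,4}
  node 3: {0,1,2,3,4}
  node 4: {1,3}
  node 5: {1,3,4}
  node 6: {0,1,2,3,4}
  node 7: {0,2,3,4}

{0,1,2,3,4}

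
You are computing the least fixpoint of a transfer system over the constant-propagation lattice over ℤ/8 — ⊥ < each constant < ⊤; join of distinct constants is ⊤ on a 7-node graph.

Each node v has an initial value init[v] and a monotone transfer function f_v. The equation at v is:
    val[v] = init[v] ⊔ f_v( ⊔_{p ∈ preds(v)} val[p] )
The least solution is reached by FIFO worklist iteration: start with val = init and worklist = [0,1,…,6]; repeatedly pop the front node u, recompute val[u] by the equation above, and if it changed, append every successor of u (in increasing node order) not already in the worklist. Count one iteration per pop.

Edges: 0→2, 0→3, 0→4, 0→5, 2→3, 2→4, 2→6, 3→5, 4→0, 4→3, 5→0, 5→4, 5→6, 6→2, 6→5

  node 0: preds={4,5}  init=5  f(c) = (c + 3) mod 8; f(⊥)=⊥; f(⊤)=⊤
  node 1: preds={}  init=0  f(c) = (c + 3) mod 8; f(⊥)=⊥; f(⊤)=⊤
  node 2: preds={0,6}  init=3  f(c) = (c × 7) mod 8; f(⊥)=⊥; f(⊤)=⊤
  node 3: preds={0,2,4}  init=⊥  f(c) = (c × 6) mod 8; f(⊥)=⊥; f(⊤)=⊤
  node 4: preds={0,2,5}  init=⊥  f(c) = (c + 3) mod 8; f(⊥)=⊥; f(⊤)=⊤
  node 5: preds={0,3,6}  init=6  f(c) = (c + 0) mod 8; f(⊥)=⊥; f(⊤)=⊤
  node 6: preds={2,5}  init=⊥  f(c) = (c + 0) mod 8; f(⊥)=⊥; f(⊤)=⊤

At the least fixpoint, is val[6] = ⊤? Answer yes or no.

Iteration log — 12 steps:
  step 1. node 0  ⊔preds=6  new=⊤  old=5  +wl: 
  step 2. node 1  ⊔preds=⊥  new=0  stable
  step 3. node 2  ⊔preds=⊤  new=⊤  old=3  +wl: 
  step 4. node 3  ⊔preds=⊤  new=⊤  old=⊥  +wl: 
  step 5. node 4  ⊔preds=⊤  new=⊤  old=⊥  +wl: 0,3
  step 6. node 5  ⊔preds=⊤  new=⊤  old=6  +wl: 4
  step 7. node 6  ⊔preds=⊤  new=⊤  old=⊥  +wl: 2,5
  step 8. node 0  ⊔preds=⊤  new=⊤  stable
  step 9. node 3  ⊔preds=⊤  new=⊤  stable
  step 10. node 4  ⊔preds=⊤  new=⊤  stable
  step 11. node 2  ⊔preds=⊤  new=⊤  stable
  step 12. node 5  ⊔preds=⊤  new=⊤  stable

Least fixpoint reached:
  node 0: ⊤
  node 1: 0
  node 2: ⊤
  node 3: ⊤
  node 4: ⊤
  node 5: ⊤
  node 6: ⊤

yes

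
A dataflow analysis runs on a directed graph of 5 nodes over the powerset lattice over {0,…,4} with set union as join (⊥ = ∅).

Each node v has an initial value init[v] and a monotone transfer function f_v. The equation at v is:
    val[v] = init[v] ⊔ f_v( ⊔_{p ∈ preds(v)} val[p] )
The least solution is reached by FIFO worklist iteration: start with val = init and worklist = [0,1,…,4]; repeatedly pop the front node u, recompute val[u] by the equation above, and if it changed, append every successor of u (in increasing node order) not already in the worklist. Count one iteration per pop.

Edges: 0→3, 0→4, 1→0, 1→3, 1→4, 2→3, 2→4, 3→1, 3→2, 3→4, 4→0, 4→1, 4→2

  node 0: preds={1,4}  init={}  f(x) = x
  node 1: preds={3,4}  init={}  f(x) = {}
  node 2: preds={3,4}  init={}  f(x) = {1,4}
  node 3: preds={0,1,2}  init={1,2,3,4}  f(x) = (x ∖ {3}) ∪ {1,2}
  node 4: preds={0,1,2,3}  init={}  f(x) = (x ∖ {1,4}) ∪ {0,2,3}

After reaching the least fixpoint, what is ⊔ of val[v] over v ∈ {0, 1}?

{0,2,3}

Trace (12 dequeues):
  [1] u=0 | in {} | out {} | ==
  [2] u=1 | in {1,2,3,4} | out {} | ==
  [3] u=2 | in {1,2,3,4} | out {1,4} | prev {} | push {}
  [4] u=3 | in {1,4} | out {1,2,3,4} | ==
  [5] u=4 | in {1,2,3,4} | out {0,2,3} | prev {} | push {0,1,2}
  [6] u=0 | in {0,2,3} | out {0,2,3} | prev {} | push {3,4}
  [7] u=1 | in {0,1,2,3,4} | out {} | ==
  [8] u=2 | in {0,1,2,3,4} | out {1,4} | ==
  [9] u=3 | in {0,1,2,3,4} | out {0,1,2,3,4} | prev {1,2,3,4} | push {1,2}
  [10] u=4 | in {0,1,2,3,4} | out {0,2,3} | ==
  [11] u=1 | in {0,1,2,3,4} | out {} | ==
  [12] u=2 | in {0,1,2,3,4} | out {1,4} | ==

Converged values:
  [0] {0,2,3}
  [1] {}
  [2] {1,4}
  [3] {0,1,2,3,4}
  [4] {0,2,3}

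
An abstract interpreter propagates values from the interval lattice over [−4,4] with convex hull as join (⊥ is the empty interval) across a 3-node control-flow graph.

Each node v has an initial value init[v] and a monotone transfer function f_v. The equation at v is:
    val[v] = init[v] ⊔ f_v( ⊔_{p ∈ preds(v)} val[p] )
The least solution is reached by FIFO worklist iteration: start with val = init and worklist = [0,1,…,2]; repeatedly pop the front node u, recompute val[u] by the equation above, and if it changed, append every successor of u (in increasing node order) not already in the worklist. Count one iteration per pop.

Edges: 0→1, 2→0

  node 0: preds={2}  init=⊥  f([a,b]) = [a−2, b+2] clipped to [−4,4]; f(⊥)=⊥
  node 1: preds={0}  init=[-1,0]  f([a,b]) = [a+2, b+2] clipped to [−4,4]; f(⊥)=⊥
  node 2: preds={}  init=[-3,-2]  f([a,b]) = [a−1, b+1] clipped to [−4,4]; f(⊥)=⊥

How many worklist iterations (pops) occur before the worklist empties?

3

Iteration log — 3 steps:
  step 1. node 0  ⊔preds=[-3,-2]  new=[-4,0]  old=⊥  +wl: 
  step 2. node 1  ⊔preds=[-4,0]  new=[-2,2]  old=[-1,0]  +wl: 
  step 3. node 2  ⊔preds=⊥  new=[-3,-2]  stable

Least fixpoint reached:
  node 0: [-4,0]
  node 1: [-2,2]
  node 2: [-3,-2]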